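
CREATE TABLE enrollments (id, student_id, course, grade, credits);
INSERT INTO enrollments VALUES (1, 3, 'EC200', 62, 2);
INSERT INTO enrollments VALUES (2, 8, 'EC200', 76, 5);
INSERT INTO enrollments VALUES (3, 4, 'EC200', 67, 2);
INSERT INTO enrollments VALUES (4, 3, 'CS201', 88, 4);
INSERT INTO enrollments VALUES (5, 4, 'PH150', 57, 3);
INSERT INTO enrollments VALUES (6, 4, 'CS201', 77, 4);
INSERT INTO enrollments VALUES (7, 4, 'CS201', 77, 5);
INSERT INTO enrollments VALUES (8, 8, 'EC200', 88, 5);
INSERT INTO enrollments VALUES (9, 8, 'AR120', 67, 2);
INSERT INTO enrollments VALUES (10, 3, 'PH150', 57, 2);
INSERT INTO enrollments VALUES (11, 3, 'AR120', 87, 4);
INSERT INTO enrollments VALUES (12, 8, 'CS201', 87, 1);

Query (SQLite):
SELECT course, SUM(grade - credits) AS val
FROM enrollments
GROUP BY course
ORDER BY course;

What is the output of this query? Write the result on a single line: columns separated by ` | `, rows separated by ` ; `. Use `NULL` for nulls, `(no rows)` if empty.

AR120 | 148 ; CS201 | 315 ; EC200 | 279 ; PH150 | 109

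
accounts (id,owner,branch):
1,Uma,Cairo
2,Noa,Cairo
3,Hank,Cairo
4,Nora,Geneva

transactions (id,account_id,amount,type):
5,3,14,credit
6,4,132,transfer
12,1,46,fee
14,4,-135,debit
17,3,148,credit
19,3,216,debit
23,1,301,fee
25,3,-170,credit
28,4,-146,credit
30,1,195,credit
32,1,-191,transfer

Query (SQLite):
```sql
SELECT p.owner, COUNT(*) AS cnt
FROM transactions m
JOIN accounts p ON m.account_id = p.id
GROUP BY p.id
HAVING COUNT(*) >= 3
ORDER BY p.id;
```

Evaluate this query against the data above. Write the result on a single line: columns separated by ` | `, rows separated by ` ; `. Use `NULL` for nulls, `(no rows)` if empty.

Join each transactions row to its accounts via account_id.
Group joined rows by accounts.id; compute COUNT(*) per group.
HAVING: keep groups with count ≥ 3.
  1: ids {12, 23, 30, 32} → COUNT(*)=4
  3: ids {5, 17, 19, 25} → COUNT(*)=4
  4: ids {6, 14, 28} → COUNT(*)=3

Uma | 4 ; Hank | 4 ; Nora | 3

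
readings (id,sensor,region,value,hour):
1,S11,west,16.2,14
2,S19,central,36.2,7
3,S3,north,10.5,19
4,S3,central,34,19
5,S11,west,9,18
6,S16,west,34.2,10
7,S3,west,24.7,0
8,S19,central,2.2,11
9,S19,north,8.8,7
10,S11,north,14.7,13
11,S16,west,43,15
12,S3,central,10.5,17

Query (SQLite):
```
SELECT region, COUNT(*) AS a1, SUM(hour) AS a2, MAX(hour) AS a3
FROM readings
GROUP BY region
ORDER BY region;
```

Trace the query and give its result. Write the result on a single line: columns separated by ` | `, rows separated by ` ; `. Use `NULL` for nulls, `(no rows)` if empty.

Group readings by region.
Per group compute: COUNT(*), SUM(hour), MAX(hour).
  central: ids {2, 4, 8, 12} → COUNT(*)=4, SUM(hour)=54, MAX(hour)=19
  north: ids {3, 9, 10} → COUNT(*)=3, SUM(hour)=39, MAX(hour)=19
  west: ids {1, 5, 6, 7, 11} → COUNT(*)=5, SUM(hour)=57, MAX(hour)=18

central | 4 | 54 | 19 ; north | 3 | 39 | 19 ; west | 5 | 57 | 18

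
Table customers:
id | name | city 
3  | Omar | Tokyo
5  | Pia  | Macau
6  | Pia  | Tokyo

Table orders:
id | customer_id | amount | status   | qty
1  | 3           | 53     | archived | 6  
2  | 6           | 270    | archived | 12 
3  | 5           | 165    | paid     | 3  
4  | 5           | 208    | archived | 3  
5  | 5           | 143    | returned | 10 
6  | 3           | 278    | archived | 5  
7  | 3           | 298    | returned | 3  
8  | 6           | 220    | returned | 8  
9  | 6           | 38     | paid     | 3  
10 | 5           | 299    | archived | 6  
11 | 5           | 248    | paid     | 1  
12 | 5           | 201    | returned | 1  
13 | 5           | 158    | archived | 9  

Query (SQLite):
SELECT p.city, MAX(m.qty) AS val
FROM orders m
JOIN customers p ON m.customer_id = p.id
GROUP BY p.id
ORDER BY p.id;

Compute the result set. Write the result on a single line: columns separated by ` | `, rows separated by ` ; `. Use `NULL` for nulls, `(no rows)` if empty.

Join each orders row to its customers via customer_id.
Group joined rows by customers.id; compute MAX(m.qty) per group.
  3: ids {1, 6, 7} → MAX(m.qty)=6
  5: ids {3, 4, 5, 10, 11, 12, 13} → MAX(m.qty)=10
  6: ids {2, 8, 9} → MAX(m.qty)=12

Tokyo | 6 ; Macau | 10 ; Tokyo | 12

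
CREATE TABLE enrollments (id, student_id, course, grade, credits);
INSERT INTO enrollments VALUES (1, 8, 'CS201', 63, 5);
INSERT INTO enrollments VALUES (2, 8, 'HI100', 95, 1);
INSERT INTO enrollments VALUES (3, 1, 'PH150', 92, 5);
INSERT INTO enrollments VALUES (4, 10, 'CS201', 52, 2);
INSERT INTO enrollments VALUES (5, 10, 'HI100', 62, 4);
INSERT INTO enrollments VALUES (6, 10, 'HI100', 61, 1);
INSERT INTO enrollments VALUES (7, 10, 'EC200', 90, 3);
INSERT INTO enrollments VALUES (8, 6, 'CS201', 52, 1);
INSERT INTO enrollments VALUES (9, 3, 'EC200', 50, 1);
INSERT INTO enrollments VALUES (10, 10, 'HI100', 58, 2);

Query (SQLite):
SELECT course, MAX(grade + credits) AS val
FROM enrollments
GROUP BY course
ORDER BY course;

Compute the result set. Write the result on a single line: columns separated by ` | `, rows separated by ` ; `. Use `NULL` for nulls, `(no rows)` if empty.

For each row compute grade + credits.
Group by course; take MAX of the expression per group.
  CS201: ids {1, 4, 8} → MAX(grade + credits)=68
  EC200: ids {7, 9} → MAX(grade + credits)=93
  HI100: ids {2, 5, 6, 10} → MAX(grade + credits)=96
  PH150: ids {3} → MAX(grade + credits)=97

CS201 | 68 ; EC200 | 93 ; HI100 | 96 ; PH150 | 97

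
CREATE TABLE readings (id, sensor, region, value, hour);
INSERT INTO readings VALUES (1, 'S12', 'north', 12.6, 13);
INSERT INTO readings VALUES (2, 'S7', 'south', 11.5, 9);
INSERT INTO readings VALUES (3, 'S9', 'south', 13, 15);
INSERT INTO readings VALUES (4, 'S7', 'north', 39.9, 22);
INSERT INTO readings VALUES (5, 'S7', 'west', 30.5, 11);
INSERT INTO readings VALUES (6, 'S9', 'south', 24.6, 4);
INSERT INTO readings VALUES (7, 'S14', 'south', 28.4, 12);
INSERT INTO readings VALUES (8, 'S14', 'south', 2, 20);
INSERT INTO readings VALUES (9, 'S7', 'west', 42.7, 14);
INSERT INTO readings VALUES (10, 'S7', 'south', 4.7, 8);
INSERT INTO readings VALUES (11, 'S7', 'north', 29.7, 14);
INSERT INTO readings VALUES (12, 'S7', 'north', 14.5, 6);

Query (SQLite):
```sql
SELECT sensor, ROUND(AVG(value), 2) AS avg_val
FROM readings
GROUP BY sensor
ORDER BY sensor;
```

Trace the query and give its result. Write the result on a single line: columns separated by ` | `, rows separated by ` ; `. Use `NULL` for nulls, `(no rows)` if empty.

S12 | 12.6 ; S14 | 15.2 ; S7 | 24.79 ; S9 | 18.8

Partition readings by sensor; compute ROUND(AVG(value), 2) within each group.
  S12: ids {1} → ROUND(AVG(value), 2)=12.6
  S14: ids {7, 8} → ROUND(AVG(value), 2)=15.2
  S7: ids {2, 4, 5, 9, 10, 11, 12} → ROUND(AVG(value), 2)=24.79
  S9: ids {3, 6} → ROUND(AVG(value), 2)=18.8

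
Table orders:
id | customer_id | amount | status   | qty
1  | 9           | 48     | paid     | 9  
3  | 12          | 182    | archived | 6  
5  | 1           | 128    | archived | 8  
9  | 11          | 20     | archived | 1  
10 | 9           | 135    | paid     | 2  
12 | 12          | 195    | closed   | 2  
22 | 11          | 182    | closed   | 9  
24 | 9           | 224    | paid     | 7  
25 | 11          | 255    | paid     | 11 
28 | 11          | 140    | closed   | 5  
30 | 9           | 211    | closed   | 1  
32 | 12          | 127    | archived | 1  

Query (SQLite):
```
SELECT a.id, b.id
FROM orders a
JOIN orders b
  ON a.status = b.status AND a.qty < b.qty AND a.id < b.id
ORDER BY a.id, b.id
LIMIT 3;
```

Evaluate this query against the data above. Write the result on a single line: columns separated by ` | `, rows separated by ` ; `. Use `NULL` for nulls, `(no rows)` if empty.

1 | 25 ; 3 | 5 ; 10 | 24

Pairs (a,b) with same status, a.qty < b.qty, a.id < b.id.
status groups: archived:{3,5,9,32} closed:{12,22,28,30} paid:{1,10,24,25}
Ordered by (a.id, b.id); first 3.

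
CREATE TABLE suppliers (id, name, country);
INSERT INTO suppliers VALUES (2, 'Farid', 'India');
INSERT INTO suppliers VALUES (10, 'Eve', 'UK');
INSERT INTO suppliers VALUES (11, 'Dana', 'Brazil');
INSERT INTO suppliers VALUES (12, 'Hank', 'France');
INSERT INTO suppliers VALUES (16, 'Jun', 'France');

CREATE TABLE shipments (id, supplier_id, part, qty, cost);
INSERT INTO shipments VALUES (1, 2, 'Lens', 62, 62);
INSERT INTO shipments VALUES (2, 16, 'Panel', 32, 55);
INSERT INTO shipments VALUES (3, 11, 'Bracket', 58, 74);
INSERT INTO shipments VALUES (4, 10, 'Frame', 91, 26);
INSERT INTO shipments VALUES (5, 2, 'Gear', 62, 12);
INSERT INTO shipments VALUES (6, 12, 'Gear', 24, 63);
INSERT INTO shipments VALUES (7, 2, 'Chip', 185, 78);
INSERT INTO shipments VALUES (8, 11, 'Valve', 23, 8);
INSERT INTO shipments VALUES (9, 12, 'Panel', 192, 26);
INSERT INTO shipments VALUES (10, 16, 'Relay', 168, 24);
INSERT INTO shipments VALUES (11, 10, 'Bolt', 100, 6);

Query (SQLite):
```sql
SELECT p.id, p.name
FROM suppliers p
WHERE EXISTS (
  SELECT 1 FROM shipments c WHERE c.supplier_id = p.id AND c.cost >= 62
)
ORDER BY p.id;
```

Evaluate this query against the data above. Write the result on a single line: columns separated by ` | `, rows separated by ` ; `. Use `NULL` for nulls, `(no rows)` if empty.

2 | Farid ; 11 | Dana ; 12 | Hank

For each suppliers row, check whether any shipments with matching supplier_id has cost >= 62.
Keep rows where that is true.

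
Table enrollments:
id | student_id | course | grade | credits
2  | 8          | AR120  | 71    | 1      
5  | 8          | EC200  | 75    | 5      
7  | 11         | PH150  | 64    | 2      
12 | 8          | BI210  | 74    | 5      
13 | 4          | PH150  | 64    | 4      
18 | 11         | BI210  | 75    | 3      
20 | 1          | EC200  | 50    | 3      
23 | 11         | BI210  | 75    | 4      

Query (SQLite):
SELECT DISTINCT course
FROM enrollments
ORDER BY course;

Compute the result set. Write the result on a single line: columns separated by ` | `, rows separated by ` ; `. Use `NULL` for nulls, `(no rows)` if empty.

AR120 ; BI210 ; EC200 ; PH150

Collect distinct course values from enrollments.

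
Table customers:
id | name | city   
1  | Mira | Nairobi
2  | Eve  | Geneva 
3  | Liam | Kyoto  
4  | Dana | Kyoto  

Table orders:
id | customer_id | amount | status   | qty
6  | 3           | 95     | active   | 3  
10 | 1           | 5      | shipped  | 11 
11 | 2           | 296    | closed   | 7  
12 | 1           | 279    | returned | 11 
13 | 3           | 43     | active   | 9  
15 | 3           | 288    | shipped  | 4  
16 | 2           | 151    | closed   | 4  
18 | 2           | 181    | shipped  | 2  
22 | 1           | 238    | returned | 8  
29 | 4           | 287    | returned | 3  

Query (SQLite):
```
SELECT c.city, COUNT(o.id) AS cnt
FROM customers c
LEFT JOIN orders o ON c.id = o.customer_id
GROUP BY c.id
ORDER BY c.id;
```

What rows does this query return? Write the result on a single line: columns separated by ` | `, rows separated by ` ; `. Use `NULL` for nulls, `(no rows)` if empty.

LEFT JOIN keeps every customers row; unmatched ones get NULL for orders columns.
Group by customers.id and compute COUNT(o.id). COUNT(col) of an all-NULL group is 0.
  1: ids {10, 12, 22} → COUNT(o.id)=3
  2: ids {11, 16, 18} → COUNT(o.id)=3
  3: ids {6, 13, 15} → COUNT(o.id)=3
  4: ids {29} → COUNT(o.id)=1

Nairobi | 3 ; Geneva | 3 ; Kyoto | 3 ; Kyoto | 1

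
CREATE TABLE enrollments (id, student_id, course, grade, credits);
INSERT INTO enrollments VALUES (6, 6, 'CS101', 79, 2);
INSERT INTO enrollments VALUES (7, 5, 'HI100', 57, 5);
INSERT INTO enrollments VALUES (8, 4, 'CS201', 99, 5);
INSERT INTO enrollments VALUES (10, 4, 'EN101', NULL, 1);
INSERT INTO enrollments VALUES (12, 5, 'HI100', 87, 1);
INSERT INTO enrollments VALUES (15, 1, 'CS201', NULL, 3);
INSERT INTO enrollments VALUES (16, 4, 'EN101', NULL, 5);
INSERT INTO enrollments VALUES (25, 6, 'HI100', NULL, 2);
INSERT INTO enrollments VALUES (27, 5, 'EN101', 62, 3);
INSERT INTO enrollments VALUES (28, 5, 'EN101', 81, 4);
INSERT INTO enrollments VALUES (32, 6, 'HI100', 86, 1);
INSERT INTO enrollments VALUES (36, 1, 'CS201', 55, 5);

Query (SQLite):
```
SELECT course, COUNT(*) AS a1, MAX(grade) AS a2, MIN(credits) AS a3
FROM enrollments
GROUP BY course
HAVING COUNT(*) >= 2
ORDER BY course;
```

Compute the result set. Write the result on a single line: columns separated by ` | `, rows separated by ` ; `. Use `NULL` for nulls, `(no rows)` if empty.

Group enrollments by course.
Per group compute: COUNT(*), MAX(grade), MIN(credits).
HAVING: drop groups with fewer than 2 rows.
  CS101: ids {6} → COUNT(*)=1, MAX(grade)=79, MIN(credits)=2
  CS201: ids {8, 15, 36} → COUNT(*)=3, MAX(grade)=99, MIN(credits)=3
  EN101: ids {10, 16, 27, 28} → COUNT(*)=4, MAX(grade)=81, MIN(credits)=1
  HI100: ids {7, 12, 25, 32} → COUNT(*)=4, MAX(grade)=87, MIN(credits)=1

CS201 | 3 | 99 | 3 ; EN101 | 4 | 81 | 1 ; HI100 | 4 | 87 | 1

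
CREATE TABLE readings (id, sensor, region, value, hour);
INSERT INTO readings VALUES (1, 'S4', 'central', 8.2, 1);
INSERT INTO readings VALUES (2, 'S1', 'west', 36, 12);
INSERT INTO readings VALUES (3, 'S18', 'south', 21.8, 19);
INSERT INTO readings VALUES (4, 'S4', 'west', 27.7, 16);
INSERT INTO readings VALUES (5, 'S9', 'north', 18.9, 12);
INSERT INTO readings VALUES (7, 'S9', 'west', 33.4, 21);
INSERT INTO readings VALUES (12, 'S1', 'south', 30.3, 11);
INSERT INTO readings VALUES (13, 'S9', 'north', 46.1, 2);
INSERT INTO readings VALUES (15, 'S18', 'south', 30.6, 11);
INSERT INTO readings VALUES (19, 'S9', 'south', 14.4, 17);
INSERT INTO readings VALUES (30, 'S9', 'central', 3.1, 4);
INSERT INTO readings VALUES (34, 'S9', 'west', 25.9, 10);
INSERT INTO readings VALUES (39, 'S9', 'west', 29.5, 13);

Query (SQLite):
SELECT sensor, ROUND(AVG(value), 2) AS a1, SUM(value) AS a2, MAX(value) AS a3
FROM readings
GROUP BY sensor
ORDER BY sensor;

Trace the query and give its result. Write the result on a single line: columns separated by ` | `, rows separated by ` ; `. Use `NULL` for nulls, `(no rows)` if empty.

S1 | 33.15 | 66.3 | 36 ; S18 | 26.2 | 52.4 | 30.6 ; S4 | 17.95 | 35.9 | 27.7 ; S9 | 24.47 | 171.3 | 46.1

Group readings by sensor.
Per group compute: ROUND(AVG(value), 2), SUM(value), MAX(value).
  S1: ids {2, 12} → ROUND(AVG(value), 2)=33.15, SUM(value)=66.3, MAX(value)=36
  S18: ids {3, 15} → ROUND(AVG(value), 2)=26.2, SUM(value)=52.4, MAX(value)=30.6
  S4: ids {1, 4} → ROUND(AVG(value), 2)=17.95, SUM(value)=35.9, MAX(value)=27.7
  S9: ids {5, 7, 13, 19, 30, 34, 39} → ROUND(AVG(value), 2)=24.47, SUM(value)=171.3, MAX(value)=46.1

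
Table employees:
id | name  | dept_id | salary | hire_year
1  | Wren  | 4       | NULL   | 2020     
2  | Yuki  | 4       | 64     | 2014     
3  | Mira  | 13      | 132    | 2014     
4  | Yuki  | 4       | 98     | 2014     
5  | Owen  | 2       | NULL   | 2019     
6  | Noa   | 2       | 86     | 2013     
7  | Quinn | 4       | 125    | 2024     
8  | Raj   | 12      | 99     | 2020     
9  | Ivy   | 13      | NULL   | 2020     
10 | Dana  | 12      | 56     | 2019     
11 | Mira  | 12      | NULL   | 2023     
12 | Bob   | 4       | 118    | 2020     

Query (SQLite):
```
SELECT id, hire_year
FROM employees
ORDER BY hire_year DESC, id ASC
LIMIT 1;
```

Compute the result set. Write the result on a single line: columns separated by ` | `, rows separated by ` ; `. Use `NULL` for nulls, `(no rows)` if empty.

Sort by hire_year desc, tiebreak id asc: (2024, id=7), (2023, id=11), (2020, id=1), (2020, id=8) …. Take first 1.

7 | 2024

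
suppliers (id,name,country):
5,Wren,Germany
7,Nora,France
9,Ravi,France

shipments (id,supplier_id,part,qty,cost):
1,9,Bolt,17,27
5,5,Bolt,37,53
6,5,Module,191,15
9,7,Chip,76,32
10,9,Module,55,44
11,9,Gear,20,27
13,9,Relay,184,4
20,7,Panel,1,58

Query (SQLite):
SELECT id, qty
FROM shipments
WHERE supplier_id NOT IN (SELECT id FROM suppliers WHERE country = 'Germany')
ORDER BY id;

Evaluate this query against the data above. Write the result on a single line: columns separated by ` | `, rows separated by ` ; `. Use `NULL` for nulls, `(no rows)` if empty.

1 | 17 ; 9 | 76 ; 10 | 55 ; 11 | 20 ; 13 | 184 ; 20 | 1

Inner query: suppliers.id where country = 'Germany'.
Outer: keep shipments rows whose supplier_id is not in that set.
Inner query → {5}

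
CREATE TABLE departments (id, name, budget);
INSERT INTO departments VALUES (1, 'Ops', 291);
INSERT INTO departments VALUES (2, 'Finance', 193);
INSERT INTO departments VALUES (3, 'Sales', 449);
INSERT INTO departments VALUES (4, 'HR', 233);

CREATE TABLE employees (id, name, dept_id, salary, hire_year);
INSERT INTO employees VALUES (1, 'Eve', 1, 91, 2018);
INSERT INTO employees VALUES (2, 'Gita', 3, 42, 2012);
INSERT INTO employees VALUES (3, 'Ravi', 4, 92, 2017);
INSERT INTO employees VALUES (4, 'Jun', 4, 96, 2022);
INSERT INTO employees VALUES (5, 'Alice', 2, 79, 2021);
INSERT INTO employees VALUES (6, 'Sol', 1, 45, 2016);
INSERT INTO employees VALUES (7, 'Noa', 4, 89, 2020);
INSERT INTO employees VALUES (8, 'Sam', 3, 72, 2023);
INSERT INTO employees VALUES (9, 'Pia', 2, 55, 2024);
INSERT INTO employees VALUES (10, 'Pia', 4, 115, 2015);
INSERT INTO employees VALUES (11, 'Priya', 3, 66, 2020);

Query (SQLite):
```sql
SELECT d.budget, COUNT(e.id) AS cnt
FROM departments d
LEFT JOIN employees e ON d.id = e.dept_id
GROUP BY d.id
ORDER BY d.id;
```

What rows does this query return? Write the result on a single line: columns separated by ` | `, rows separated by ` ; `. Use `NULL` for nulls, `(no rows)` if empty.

LEFT JOIN keeps every departments row; unmatched ones get NULL for employees columns.
Group by departments.id and compute COUNT(e.id). COUNT(col) of an all-NULL group is 0.
  1: ids {1, 6} → COUNT(e.id)=2
  2: ids {5, 9} → COUNT(e.id)=2
  3: ids {2, 8, 11} → COUNT(e.id)=3
  4: ids {3, 4, 7, 10} → COUNT(e.id)=4

291 | 2 ; 193 | 2 ; 449 | 3 ; 233 | 4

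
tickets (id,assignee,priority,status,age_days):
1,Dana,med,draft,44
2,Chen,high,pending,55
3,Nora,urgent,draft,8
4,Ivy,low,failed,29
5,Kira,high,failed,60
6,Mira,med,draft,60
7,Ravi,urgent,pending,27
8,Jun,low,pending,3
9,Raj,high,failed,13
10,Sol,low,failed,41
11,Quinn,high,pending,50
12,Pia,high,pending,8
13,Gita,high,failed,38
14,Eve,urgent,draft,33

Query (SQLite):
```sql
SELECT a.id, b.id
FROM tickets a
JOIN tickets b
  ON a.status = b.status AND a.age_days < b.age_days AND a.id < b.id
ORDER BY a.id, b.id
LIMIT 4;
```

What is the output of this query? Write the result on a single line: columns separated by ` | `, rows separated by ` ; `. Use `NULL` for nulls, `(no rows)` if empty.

1 | 6 ; 3 | 6 ; 3 | 14 ; 4 | 5

Pairs (a,b) with same status, a.age_days < b.age_days, a.id < b.id.
status groups: draft:{1,3,6,14} failed:{4,5,9,10,13} pending:{2,7,8,11,12}
Ordered by (a.id, b.id); first 4.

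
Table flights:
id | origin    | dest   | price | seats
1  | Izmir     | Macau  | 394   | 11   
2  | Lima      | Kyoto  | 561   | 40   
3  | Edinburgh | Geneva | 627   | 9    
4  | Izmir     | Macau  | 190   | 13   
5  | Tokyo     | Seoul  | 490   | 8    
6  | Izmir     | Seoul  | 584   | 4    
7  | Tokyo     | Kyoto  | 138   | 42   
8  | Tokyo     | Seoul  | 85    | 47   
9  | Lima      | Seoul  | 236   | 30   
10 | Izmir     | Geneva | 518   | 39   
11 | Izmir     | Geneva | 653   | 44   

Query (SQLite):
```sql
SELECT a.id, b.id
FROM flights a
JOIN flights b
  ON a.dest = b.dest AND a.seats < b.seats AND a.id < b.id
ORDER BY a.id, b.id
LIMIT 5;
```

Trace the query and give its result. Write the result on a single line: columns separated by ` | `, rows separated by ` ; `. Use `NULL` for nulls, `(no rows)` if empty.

1 | 4 ; 2 | 7 ; 3 | 10 ; 3 | 11 ; 5 | 8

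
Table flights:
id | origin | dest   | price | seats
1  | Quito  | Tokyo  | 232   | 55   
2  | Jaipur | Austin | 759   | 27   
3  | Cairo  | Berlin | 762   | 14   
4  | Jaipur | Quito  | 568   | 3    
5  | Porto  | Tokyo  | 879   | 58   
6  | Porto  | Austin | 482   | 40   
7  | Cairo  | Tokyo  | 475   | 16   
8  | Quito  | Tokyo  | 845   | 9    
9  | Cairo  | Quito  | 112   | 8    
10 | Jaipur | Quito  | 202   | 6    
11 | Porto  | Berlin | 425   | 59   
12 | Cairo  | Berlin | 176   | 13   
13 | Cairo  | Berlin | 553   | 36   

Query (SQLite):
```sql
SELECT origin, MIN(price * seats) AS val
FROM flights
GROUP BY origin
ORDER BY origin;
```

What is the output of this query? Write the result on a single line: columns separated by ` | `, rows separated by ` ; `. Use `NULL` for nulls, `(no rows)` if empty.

Cairo | 896 ; Jaipur | 1212 ; Porto | 19280 ; Quito | 7605

For each row compute price * seats.
Group by origin; take MIN of the expression per group.
  Cairo: ids {3, 7, 9, 12, 13} → MIN(price * seats)=896
  Jaipur: ids {2, 4, 10} → MIN(price * seats)=1212
  Porto: ids {5, 6, 11} → MIN(price * seats)=19280
  Quito: ids {1, 8} → MIN(price * seats)=7605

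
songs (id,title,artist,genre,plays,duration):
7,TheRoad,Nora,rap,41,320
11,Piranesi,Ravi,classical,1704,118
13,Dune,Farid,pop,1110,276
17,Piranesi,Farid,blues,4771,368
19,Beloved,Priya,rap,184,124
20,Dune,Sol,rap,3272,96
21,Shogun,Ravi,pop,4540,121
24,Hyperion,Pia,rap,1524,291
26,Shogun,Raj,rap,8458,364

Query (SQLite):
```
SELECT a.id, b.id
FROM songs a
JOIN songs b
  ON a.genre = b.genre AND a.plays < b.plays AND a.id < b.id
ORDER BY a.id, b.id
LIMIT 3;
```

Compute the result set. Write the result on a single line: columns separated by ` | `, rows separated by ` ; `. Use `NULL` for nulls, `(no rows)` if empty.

Pairs (a,b) with same genre, a.plays < b.plays, a.id < b.id.
genre groups: blues:{17} classical:{11} pop:{13,21} rap:{7,19,20,24,26}
Ordered by (a.id, b.id); first 3.

7 | 19 ; 7 | 20 ; 7 | 24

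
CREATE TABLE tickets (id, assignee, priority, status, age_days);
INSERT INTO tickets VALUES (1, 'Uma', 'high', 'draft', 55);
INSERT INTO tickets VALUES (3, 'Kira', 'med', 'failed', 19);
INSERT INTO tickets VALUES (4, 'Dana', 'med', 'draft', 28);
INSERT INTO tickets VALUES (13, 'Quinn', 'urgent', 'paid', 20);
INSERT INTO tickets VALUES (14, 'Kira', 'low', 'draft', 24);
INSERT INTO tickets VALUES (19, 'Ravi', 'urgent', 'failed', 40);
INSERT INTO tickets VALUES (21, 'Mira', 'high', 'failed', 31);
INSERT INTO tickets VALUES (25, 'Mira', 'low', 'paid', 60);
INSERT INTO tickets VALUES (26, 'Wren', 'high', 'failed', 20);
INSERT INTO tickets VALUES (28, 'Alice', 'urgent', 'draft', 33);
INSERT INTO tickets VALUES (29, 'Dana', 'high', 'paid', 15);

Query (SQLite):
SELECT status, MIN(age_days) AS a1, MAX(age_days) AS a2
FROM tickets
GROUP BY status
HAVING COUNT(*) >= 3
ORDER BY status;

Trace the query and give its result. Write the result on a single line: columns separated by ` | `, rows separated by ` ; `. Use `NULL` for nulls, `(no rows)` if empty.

Group tickets by status.
Per group compute: MIN(age_days), MAX(age_days).
HAVING: drop groups with fewer than 3 rows.
  draft: ids {1, 4, 14, 28} → MIN(age_days)=24, MAX(age_days)=55
  failed: ids {3, 19, 21, 26} → MIN(age_days)=19, MAX(age_days)=40
  paid: ids {13, 25, 29} → MIN(age_days)=15, MAX(age_days)=60

draft | 24 | 55 ; failed | 19 | 40 ; paid | 15 | 60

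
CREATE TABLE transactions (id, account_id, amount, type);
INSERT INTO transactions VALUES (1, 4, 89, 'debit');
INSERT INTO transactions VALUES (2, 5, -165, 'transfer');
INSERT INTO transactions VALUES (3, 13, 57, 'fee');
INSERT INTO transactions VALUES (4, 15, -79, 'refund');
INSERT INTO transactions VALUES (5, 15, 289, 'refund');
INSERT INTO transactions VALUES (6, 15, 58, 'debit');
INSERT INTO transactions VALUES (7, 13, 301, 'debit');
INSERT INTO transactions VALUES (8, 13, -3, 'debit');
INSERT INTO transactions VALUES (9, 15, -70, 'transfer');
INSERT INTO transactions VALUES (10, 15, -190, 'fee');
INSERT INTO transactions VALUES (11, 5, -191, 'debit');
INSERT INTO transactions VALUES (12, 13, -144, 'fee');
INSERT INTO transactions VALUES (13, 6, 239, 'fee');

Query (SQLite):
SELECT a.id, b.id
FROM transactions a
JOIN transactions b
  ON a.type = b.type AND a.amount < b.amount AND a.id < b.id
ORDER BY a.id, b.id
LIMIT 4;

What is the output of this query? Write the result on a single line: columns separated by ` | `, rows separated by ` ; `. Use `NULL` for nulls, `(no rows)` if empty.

Pairs (a,b) with same type, a.amount < b.amount, a.id < b.id.
type groups: debit:{1,6,7,8,11} fee:{3,10,12,13} refund:{4,5} transfer:{2,9}
Ordered by (a.id, b.id); first 4.

1 | 7 ; 2 | 9 ; 3 | 13 ; 4 | 5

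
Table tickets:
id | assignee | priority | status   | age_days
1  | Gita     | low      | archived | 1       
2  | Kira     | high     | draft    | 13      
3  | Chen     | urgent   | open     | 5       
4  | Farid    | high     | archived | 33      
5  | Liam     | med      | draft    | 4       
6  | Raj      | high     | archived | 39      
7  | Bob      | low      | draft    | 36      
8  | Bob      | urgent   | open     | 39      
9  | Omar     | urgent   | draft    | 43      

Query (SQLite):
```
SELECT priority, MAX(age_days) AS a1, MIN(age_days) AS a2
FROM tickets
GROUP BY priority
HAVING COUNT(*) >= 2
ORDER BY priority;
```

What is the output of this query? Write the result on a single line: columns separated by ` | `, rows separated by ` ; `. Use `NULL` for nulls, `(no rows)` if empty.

high | 39 | 13 ; low | 36 | 1 ; urgent | 43 | 5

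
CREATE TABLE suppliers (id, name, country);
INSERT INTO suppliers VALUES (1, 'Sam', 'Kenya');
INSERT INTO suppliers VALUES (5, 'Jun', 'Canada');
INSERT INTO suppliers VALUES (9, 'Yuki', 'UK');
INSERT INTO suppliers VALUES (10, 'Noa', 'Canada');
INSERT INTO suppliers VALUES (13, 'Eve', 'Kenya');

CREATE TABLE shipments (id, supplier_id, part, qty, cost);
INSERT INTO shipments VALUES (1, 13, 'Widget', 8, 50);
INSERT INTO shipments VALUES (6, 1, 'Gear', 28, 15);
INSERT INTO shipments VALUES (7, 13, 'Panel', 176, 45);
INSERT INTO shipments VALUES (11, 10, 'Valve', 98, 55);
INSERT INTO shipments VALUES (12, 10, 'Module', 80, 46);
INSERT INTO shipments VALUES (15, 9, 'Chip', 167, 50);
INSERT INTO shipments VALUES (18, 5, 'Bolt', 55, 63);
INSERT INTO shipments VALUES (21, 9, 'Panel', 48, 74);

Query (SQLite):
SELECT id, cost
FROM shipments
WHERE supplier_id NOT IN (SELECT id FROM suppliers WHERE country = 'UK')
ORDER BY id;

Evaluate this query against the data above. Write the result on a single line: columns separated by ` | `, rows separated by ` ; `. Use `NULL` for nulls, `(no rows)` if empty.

Inner query: suppliers.id where country = 'UK'.
Outer: keep shipments rows whose supplier_id is not in that set.
Inner query → {9}

1 | 50 ; 6 | 15 ; 7 | 45 ; 11 | 55 ; 12 | 46 ; 18 | 63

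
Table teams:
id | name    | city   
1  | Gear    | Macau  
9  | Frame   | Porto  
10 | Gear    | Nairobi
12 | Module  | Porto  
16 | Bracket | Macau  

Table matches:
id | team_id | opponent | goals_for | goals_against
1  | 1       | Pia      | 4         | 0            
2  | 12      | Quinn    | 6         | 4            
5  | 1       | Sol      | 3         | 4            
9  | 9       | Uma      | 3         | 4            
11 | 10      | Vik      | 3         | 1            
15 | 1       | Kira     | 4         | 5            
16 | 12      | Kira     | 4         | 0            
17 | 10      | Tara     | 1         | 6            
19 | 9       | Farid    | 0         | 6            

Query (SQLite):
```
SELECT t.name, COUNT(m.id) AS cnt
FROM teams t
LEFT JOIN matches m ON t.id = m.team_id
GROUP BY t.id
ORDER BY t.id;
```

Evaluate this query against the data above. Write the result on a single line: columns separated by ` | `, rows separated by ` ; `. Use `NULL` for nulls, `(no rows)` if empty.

LEFT JOIN keeps every teams row; unmatched ones get NULL for matches columns.
Group by teams.id and compute COUNT(m.id). COUNT(col) of an all-NULL group is 0.
  1: ids {1, 5, 15} → COUNT(m.id)=3
  9: ids {9, 19} → COUNT(m.id)=2
  10: ids {11, 17} → COUNT(m.id)=2
  12: ids {2, 16} → COUNT(m.id)=2
  16: ids {—} → COUNT(m.id)=0

Gear | 3 ; Frame | 2 ; Gear | 2 ; Module | 2 ; Bracket | 0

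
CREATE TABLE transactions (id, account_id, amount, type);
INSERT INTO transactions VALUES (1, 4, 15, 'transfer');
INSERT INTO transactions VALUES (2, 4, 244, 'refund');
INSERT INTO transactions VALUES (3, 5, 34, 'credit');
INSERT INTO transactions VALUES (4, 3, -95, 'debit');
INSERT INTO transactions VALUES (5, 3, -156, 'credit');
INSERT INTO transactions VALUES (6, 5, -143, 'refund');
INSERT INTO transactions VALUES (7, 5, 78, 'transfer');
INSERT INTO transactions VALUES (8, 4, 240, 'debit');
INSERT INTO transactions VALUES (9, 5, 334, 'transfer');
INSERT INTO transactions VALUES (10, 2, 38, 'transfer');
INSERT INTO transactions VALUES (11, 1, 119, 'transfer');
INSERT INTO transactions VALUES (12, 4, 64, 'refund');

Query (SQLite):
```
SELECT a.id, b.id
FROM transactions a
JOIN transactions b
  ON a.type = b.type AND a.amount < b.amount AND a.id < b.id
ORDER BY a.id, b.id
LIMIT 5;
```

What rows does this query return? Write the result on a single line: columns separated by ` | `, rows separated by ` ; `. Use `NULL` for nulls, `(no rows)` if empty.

1 | 7 ; 1 | 9 ; 1 | 10 ; 1 | 11 ; 4 | 8

Pairs (a,b) with same type, a.amount < b.amount, a.id < b.id.
type groups: credit:{3,5} debit:{4,8} refund:{2,6,12} transfer:{1,7,9,10,11}
Ordered by (a.id, b.id); first 5.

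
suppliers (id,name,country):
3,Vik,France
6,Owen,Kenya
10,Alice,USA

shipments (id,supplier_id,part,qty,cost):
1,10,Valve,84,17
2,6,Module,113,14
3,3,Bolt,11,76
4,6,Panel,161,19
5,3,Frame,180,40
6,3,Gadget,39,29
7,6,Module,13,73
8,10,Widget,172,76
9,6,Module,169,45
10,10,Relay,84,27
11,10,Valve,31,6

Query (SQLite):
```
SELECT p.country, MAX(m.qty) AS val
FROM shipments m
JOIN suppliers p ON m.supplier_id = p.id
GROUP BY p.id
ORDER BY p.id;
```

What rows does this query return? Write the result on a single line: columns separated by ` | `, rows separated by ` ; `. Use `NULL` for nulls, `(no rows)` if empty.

Join each shipments row to its suppliers via supplier_id.
Group joined rows by suppliers.id; compute MAX(m.qty) per group.
  3: ids {3, 5, 6} → MAX(m.qty)=180
  6: ids {2, 4, 7, 9} → MAX(m.qty)=169
  10: ids {1, 8, 10, 11} → MAX(m.qty)=172

France | 180 ; Kenya | 169 ; USA | 172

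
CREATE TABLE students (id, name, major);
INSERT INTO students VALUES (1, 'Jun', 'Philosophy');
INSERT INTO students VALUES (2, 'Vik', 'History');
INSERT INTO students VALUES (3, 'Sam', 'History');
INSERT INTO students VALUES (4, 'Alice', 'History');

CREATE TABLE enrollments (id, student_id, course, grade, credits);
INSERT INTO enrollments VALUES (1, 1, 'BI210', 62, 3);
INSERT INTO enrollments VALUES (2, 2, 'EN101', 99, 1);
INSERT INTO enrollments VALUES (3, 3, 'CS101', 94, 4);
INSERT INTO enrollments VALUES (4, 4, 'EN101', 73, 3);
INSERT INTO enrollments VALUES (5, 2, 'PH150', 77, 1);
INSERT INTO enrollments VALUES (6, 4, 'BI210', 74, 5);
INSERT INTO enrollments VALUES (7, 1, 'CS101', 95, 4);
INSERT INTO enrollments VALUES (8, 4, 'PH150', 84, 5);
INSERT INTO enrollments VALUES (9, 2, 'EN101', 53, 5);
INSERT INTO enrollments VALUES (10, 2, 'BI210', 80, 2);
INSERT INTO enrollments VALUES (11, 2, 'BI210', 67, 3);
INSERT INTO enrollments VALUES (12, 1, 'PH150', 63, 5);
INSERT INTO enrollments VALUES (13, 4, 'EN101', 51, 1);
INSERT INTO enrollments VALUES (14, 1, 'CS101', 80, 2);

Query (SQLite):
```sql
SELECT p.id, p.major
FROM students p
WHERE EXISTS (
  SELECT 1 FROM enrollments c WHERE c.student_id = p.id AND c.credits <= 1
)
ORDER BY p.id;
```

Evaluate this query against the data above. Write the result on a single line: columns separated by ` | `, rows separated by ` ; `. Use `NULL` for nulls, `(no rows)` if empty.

2 | History ; 4 | History

For each students row, check whether any enrollments with matching student_id has credits <= 1.
Keep rows where that is true.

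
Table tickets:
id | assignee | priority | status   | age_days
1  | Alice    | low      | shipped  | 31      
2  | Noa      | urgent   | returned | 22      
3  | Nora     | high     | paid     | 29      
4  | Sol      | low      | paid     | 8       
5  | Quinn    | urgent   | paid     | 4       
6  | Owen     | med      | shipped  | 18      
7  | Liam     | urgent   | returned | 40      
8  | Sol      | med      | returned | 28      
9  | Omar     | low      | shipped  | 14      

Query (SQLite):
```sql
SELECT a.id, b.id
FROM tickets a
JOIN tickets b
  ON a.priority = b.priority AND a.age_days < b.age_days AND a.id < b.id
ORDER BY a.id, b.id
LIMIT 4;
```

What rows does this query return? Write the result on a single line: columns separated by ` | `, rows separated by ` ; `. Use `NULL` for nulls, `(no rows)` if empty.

Pairs (a,b) with same priority, a.age_days < b.age_days, a.id < b.id.
priority groups: high:{3} low:{1,4,9} med:{6,8} urgent:{2,5,7}
Ordered by (a.id, b.id); first 4.

2 | 7 ; 4 | 9 ; 5 | 7 ; 6 | 8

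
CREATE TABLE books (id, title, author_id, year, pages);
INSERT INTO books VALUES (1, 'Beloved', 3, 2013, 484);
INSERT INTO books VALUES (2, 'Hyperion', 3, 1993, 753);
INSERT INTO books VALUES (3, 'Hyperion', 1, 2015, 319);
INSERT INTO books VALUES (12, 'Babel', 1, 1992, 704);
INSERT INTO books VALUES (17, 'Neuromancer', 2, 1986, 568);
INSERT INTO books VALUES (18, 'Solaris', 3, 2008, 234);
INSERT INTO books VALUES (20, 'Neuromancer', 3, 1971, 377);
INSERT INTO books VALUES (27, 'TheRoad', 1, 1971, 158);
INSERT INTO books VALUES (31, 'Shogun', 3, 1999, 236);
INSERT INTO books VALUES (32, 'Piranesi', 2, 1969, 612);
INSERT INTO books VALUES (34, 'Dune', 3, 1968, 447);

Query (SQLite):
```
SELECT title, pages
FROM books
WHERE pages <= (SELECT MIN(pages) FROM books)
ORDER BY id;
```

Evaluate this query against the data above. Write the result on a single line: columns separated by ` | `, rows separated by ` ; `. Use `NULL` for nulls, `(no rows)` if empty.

TheRoad | 158

Scalar subquery: MIN(pages) over all books rows = 158.
Keep rows where pages <= that value.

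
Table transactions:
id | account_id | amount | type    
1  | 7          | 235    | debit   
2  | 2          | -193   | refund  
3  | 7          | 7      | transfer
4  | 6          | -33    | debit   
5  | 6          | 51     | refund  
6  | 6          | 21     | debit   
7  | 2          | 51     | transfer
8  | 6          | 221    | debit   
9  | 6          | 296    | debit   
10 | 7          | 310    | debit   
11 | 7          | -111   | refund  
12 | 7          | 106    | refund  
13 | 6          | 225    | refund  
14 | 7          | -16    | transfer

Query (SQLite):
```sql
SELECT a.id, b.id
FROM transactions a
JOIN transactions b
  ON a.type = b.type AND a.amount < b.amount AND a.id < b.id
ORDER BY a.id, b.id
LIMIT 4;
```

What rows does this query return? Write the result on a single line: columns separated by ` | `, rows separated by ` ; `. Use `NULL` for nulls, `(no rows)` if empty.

1 | 9 ; 1 | 10 ; 2 | 5 ; 2 | 11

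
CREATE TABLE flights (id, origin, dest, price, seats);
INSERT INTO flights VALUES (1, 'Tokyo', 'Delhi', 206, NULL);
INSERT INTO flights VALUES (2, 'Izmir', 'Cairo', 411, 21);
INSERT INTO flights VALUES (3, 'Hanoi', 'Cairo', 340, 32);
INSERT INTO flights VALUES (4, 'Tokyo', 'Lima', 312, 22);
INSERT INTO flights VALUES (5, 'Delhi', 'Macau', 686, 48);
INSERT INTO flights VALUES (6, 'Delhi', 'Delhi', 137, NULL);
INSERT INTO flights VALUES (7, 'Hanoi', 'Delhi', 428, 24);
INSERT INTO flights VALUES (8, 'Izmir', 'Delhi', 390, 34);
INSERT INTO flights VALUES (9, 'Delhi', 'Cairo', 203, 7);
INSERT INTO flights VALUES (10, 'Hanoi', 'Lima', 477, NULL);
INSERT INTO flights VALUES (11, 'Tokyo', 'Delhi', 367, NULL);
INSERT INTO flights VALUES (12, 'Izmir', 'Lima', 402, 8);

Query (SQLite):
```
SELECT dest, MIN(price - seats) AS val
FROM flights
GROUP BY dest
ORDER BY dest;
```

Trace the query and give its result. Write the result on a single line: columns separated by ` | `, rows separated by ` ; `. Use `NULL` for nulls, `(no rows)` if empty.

For each row compute price - seats.
Group by dest; take MIN of the expression per group.
  Cairo: ids {2, 3, 9} → MIN(price - seats)=196
  Delhi: ids {1, 6, 7, 8, 11} → MIN(price - seats)=356
  Lima: ids {4, 10, 12} → MIN(price - seats)=290
  Macau: ids {5} → MIN(price - seats)=638

Cairo | 196 ; Delhi | 356 ; Lima | 290 ; Macau | 638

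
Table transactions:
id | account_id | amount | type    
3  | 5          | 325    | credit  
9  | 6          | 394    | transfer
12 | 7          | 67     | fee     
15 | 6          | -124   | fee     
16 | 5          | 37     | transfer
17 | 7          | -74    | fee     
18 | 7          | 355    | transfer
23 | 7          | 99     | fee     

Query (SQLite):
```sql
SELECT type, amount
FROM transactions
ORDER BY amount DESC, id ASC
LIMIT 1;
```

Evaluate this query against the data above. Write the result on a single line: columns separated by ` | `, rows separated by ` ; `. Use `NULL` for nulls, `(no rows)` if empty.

transfer | 394

Sort by amount desc, tiebreak id asc: (394, id=9), (355, id=18), (325, id=3), (99, id=23) …. Take first 1.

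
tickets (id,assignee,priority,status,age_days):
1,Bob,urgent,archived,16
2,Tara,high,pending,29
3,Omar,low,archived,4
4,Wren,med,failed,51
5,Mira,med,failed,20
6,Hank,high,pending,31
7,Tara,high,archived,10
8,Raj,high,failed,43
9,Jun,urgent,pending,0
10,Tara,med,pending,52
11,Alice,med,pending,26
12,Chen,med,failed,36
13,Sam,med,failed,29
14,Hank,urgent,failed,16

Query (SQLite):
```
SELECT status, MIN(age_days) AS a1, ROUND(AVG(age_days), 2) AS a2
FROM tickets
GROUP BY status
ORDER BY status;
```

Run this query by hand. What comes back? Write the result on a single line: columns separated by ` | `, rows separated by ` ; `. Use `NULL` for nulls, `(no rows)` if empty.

Group tickets by status.
Per group compute: MIN(age_days), ROUND(AVG(age_days), 2).
  archived: ids {1, 3, 7} → MIN(age_days)=4, ROUND(AVG(age_days), 2)=10
  failed: ids {4, 5, 8, 12, 13, 14} → MIN(age_days)=16, ROUND(AVG(age_days), 2)=32.5
  pending: ids {2, 6, 9, 10, 11} → MIN(age_days)=0, ROUND(AVG(age_days), 2)=27.6

archived | 4 | 10 ; failed | 16 | 32.5 ; pending | 0 | 27.6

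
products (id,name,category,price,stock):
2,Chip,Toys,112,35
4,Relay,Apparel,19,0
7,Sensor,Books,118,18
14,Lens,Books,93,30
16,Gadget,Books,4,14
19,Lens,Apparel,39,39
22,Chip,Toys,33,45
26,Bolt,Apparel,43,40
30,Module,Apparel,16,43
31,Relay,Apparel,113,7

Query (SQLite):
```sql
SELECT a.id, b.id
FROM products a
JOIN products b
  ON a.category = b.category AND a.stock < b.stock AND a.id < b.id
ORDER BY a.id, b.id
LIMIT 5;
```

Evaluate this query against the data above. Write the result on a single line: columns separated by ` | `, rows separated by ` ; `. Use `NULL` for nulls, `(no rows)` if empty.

2 | 22 ; 4 | 19 ; 4 | 26 ; 4 | 30 ; 4 | 31

Pairs (a,b) with same category, a.stock < b.stock, a.id < b.id.
category groups: Apparel:{4,19,26,30,31} Books:{7,14,16} Toys:{2,22}
Ordered by (a.id, b.id); first 5.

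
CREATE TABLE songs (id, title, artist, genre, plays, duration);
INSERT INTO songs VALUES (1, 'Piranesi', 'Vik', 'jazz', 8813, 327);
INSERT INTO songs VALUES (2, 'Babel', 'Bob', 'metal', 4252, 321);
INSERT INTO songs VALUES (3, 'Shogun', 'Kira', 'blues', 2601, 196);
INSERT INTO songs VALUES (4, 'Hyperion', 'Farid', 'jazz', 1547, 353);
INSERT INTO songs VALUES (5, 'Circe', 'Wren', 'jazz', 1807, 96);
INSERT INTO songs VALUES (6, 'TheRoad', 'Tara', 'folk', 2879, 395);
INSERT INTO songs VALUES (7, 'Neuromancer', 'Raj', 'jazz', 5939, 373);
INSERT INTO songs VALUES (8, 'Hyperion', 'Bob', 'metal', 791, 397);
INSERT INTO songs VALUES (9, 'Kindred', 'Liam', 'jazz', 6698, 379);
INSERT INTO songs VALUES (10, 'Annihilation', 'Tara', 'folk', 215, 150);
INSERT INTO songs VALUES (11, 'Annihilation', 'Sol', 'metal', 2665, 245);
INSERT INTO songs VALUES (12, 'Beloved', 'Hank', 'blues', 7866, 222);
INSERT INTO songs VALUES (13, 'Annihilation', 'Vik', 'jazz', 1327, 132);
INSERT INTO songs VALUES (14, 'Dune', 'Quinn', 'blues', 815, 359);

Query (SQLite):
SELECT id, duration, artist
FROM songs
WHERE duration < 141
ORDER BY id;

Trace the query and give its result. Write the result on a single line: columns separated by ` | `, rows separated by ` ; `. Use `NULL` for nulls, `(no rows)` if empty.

duration < 141: ids {5, 13}

5 | 96 | Wren ; 13 | 132 | Vik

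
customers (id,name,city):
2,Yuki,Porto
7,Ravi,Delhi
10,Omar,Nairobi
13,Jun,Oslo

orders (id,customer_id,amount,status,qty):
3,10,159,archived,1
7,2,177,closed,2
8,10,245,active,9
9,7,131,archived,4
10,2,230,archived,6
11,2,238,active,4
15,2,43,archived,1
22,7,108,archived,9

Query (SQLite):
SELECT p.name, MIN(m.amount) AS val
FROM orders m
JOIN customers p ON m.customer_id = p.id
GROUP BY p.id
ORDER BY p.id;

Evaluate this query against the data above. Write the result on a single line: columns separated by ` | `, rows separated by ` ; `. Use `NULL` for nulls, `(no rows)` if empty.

Join each orders row to its customers via customer_id.
Group joined rows by customers.id; compute MIN(m.amount) per group.
  2: ids {7, 10, 11, 15} → MIN(m.amount)=43
  7: ids {9, 22} → MIN(m.amount)=108
  10: ids {3, 8} → MIN(m.amount)=159

Yuki | 43 ; Ravi | 108 ; Omar | 159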